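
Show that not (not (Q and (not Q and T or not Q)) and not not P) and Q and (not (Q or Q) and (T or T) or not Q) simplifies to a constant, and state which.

False

not (not (Q and (not Q and T or not Q)) and not not P) and Q and (not (Q or Q) and (T or T) or not Q)
= (Q and (not Q and T or not Q) or not P) and Q and (not (Q or Q) and (T or T) or not Q)   (De Morgan)
= (Q and (not Q and T or not Q) or not P) and Q and (not (Q or Q) and T or not Q)   (idempotence)
= (Q and (not Q and T or not Q) or not P) and Q and (not Q and T or not Q)   (idempotence)
= Q and (not Q and T or not Q)   (absorption)
= Q and not Q   (absorption)
= False   (complement)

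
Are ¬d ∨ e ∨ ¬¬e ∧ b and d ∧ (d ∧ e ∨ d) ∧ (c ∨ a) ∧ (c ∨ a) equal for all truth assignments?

No

E1: ¬d ∨ e ∨ ¬¬e ∧ b
    = ¬d ∨ e ∨ e ∧ b   — double negation
    = ¬d ∨ e   — absorption
E2: d ∧ (d ∧ e ∨ d) ∧ (c ∨ a) ∧ (c ∨ a)
    = d ∧ d ∧ (c ∨ a) ∧ (c ∨ a)   — absorption
    = d ∧ d ∧ (c ∨ a)   — idempotence
    = d ∧ (c ∨ a)   — idempotence
These differ: at a=0, b=0, c=0, d=0, e=0, E1 = 1 but E2 = 0.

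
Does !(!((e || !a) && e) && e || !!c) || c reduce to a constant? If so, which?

yes, True

!(!((e || !a) && e) && e || !!c) || c
= !(!((e || !a) && e) && e || c) || c   — double negation
= !(!e && e || c) || c   — absorption
= !c || c   — complement / identity
= true   — complement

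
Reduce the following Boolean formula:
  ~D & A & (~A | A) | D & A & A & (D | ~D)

~D & A & (~A | A) | D & A & A & (D | ~D)
= ~D & A & (~A | A) | D & A & (D | ~D)   — idempotence
= ~D & A | D & A & (D | ~D)   — complement / identity
= ~D & A | D & A   — complement / identity
= A   — distribution

A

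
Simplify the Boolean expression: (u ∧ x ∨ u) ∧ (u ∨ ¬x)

(u ∧ x ∨ u) ∧ (u ∨ ¬x)
= u ∧ (u ∨ ¬x)   [absorption]
= u   [absorption]

u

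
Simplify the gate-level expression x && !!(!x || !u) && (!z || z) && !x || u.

x && !!(!x || !u) && (!z || z) && !x || u
= x && !!(!x || !u) && !x || u
= x && (!x || !u) && !x || u
= x && !x || u
= u

u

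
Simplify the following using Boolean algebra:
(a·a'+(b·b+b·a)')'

b

(a·a'+(b·b+b·a)')'
= (a·a'+((b+a)·b)')'
= (a·a'+b')'
= (b')'
= b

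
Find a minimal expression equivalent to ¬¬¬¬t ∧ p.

t ∧ p

¬¬¬¬t ∧ p
= ¬¬t ∧ p   (double negation)
= t ∧ p   (double negation)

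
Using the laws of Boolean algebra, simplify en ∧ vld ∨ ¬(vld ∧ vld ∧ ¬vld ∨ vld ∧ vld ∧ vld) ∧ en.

en

en ∧ vld ∨ ¬(vld ∧ vld ∧ ¬vld ∨ vld ∧ vld ∧ vld) ∧ en
= en ∧ (vld ∨ ¬(vld ∧ vld ∧ ¬vld ∨ vld ∧ vld ∧ vld))   [distribution]
= en ∧ (vld ∨ ¬(vld ∧ vld))   [distribution]
= en ∧ (vld ∨ ¬vld)   [idempotence]
= en   [complement / identity]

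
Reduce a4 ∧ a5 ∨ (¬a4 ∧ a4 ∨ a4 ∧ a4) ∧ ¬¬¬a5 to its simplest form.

a4

a4 ∧ a5 ∨ (¬a4 ∧ a4 ∨ a4 ∧ a4) ∧ ¬¬¬a5
= a4 ∧ a5 ∨ (¬a4 ∧ a4 ∨ a4 ∧ a4) ∧ ¬a5   — double negation
= a4 ∧ a5 ∨ a4 ∧ ¬a5   — distribution
= a4   — distribution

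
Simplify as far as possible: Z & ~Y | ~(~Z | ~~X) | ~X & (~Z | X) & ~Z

Z & ~Y | ~(~Z | ~~X) | ~X & (~Z | X) & ~Z
= Z & ~Y | Z & ~X | ~X & (~Z | X) & ~Z   — De Morgan
= Z & ~Y | Z & ~X | ~X & ~Z   — absorption
= Z & ~Y | ~X   — distribution

Z & ~Y | ~X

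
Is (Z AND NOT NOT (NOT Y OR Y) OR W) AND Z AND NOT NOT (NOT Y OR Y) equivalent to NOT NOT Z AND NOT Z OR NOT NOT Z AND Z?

E1: (Z AND NOT NOT (NOT Y OR Y) OR W) AND Z AND NOT NOT (NOT Y OR Y)
    = Z AND NOT NOT (NOT Y OR Y)
    = Z AND (NOT Y OR Y)
    = Z
E2: NOT NOT Z AND NOT Z OR NOT NOT Z AND Z
    = NOT NOT Z
    = Z
Both reduce to Z, so they are equivalent.

Yes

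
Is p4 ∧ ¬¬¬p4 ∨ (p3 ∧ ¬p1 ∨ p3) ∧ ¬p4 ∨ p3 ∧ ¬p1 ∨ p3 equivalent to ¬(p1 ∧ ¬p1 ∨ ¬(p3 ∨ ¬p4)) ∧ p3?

E1: p4 ∧ ¬¬¬p4 ∨ (p3 ∧ ¬p1 ∨ p3) ∧ ¬p4 ∨ p3 ∧ ¬p1 ∨ p3
    = p4 ∧ ¬p4 ∨ (p3 ∧ ¬p1 ∨ p3) ∧ ¬p4 ∨ p3 ∧ ¬p1 ∨ p3   (double negation)
    = (p3 ∧ ¬p1 ∨ p3) ∧ ¬p4 ∨ p3 ∧ ¬p1 ∨ p3   (complement / identity)
    = p3 ∧ ¬p1 ∨ p3   (absorption)
    = p3   (absorption)
E2: ¬(p1 ∧ ¬p1 ∨ ¬(p3 ∨ ¬p4)) ∧ p3
    = ¬¬(p3 ∨ ¬p4) ∧ p3   (complement / identity)
    = (p3 ∨ ¬p4) ∧ p3   (double negation)
    = p3   (absorption)
Both reduce to p3, so they are equivalent.

Yes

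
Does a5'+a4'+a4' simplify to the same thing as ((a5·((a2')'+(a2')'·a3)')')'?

E1: a5'+a4'+a4'
    = a5'+a4'
E2: ((a5·((a2')'+(a2')'·a3)')')'
    = ((a5·((a2')')')')'
    = ((a5·a2')')'
    = a5·a2'
These differ: at a2=1, a3=1, a4=0, a5=0, E1 = 1 but E2 = 0.

No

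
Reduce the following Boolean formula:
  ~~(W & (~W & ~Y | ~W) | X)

X

~~(W & (~W & ~Y | ~W) | X)
= ~~(W & ~W | X)   — absorption
= W & ~W | X   — double negation
= X   — complement / identity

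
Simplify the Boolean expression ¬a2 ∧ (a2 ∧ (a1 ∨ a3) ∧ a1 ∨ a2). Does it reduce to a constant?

¬a2 ∧ (a2 ∧ (a1 ∨ a3) ∧ a1 ∨ a2)
= ¬a2 ∧ (a2 ∧ a1 ∨ a2)   — absorption
= ¬a2 ∧ a2   — absorption
= False   — complement

False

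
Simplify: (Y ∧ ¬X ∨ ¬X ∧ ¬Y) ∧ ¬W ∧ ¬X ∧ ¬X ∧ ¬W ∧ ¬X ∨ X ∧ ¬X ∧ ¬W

¬X ∧ ¬W

(Y ∧ ¬X ∨ ¬X ∧ ¬Y) ∧ ¬W ∧ ¬X ∧ ¬X ∧ ¬W ∧ ¬X ∨ X ∧ ¬X ∧ ¬W
= ¬X ∧ ¬W ∧ ¬X ∧ ¬X ∧ ¬W ∧ ¬X ∨ X ∧ ¬X ∧ ¬W   [distribution]
= ¬X ∧ ¬W ∧ ¬X ∨ X ∧ ¬X ∧ ¬W   [idempotence]
= ¬X ∧ ¬W   [distribution]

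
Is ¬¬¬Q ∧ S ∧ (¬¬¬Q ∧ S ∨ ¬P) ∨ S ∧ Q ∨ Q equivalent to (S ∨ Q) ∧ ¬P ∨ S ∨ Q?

Yes

E1: ¬¬¬Q ∧ S ∧ (¬¬¬Q ∧ S ∨ ¬P) ∨ S ∧ Q ∨ Q
    = ¬¬¬Q ∧ S ∨ S ∧ Q ∨ Q   [absorption]
    = ¬Q ∧ S ∨ S ∧ Q ∨ Q   [double negation]
    = S ∨ Q   [distribution]
E2: (S ∨ Q) ∧ ¬P ∨ S ∨ Q
    = S ∨ Q   [absorption]
Both reduce to S ∨ Q, so they are equivalent.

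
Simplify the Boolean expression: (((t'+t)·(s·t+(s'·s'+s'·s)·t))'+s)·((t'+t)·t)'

t'

(((t'+t)·(s·t+(s'·s'+s'·s)·t))'+s)·((t'+t)·t)'
= (((t'+t)·(s·t+s'·t))'+s)·((t'+t)·t)'   (distribution)
= (((t'+t)·t)'+s)·((t'+t)·t)'   (distribution)
= ((t'+t)·t)'   (absorption)
= t'   (complement / identity)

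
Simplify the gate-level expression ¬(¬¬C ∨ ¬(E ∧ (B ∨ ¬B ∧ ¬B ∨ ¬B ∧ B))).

¬(¬¬C ∨ ¬(E ∧ (B ∨ ¬B ∧ ¬B ∨ ¬B ∧ B)))
= ¬(¬¬C ∨ ¬(E ∧ (B ∨ ¬B)))   (distribution)
= ¬(¬¬C ∨ ¬E)   (complement / identity)
= ¬C ∧ E   (De Morgan)

¬C ∧ E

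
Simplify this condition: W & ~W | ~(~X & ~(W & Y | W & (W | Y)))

W & ~W | ~(~X & ~(W & Y | W & (W | Y)))
= W & ~W | X | W & Y | W & (W | Y)   [De Morgan]
= X | W & Y | W & (W | Y)   [complement / identity]
= X | W & Y | W   [absorption]
= X | W   [absorption]

X | W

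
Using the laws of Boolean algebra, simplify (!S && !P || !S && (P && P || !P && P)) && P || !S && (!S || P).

(!S && !P || !S && (P && P || !P && P)) && P || !S && (!S || P)
= (!S && !P || !S && P) && P || !S && (!S || P)   — distribution
= !S && P || !S && (!S || P)   — distribution
= !S && P || !S   — absorption
= !S   — absorption

!S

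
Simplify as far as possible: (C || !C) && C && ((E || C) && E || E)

C && E

(C || !C) && C && ((E || C) && E || E)
= (C || !C) && C && (E || E)
= C && (E || E)
= C && E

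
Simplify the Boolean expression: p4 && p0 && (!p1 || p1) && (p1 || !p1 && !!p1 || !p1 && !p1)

p4 && p0 && (!p1 || p1) && (p1 || !p1 && !!p1 || !p1 && !p1)
= p4 && p0 && (!p1 || p1) && (p1 || !p1 && p1 || !p1 && !p1)   — double negation
= p4 && p0 && (!p1 || p1) && (p1 || !p1)   — distribution
= p4 && p0 && (p1 || !p1)   — complement / identity
= p4 && p0   — complement / identity

p4 && p0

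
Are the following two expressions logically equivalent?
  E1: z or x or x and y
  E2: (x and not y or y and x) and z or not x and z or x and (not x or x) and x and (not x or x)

E1: z or x or x and y
    = z or x   [absorption]
E2: (x and not y or y and x) and z or not x and z or x and (not x or x) and x and (not x or x)
    = x and z or not x and z or x and (not x or x) and x and (not x or x)   [distribution]
    = x and z or not x and z or x and (not x or x)   [idempotence]
    = x and z or not x and z or x   [complement / identity]
    = z or x   [distribution]
Both reduce to z or x, so they are equivalent.

Yes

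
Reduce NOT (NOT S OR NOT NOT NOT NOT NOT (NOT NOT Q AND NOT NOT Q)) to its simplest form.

NOT (NOT S OR NOT NOT NOT NOT NOT (NOT NOT Q AND NOT NOT Q))
= NOT (NOT S OR NOT NOT NOT NOT NOT NOT NOT Q)   — idempotence
= S AND NOT NOT NOT NOT NOT NOT Q   — De Morgan
= S AND NOT NOT NOT NOT Q   — double negation
= S AND NOT NOT Q   — double negation
= S AND Q   — double negation

S AND Q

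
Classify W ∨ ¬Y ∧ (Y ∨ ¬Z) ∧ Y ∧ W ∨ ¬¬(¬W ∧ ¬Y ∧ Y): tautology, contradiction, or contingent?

contingent

W ∨ ¬Y ∧ (Y ∨ ¬Z) ∧ Y ∧ W ∨ ¬¬(¬W ∧ ¬Y ∧ Y)
= W ∨ ¬Y ∧ (Y ∨ ¬Z) ∧ Y ∧ W ∨ ¬W ∧ ¬Y ∧ Y   (double negation)
= W ∨ ¬Y ∧ Y ∧ W ∨ ¬W ∧ ¬Y ∧ Y   (absorption)
= W ∨ ¬Y ∧ Y   (distribution)
= W   (complement / identity)
This depends on W, so it is not a constant.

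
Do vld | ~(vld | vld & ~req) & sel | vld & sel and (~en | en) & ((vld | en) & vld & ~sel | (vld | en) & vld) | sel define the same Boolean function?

E1: vld | ~(vld | vld & ~req) & sel | vld & sel
    = vld | ~vld & sel | vld & sel   (absorption)
    = vld | sel   (distribution)
E2: (~en | en) & ((vld | en) & vld & ~sel | (vld | en) & vld) | sel
    = (vld | en) & vld & ~sel | (vld | en) & vld | sel   (complement / identity)
    = (vld | en) & vld | sel   (absorption)
    = vld | sel   (absorption)
Both reduce to vld | sel, so they are equivalent.

Yes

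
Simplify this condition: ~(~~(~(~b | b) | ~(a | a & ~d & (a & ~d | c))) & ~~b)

~(~~(~(~b | b) | ~(a | a & ~d & (a & ~d | c))) & ~~b)
= ~(~((~b | b) & (a | a & ~d & (a & ~d | c))) & ~~b)   (De Morgan)
= (~b | b) & (a | a & ~d & (a & ~d | c)) | ~b   (De Morgan)
= (~b | b) & (a | a & ~d) | ~b   (absorption)
= (~b | b) & a | ~b   (absorption)
= a | ~b   (complement / identity)

a | ~b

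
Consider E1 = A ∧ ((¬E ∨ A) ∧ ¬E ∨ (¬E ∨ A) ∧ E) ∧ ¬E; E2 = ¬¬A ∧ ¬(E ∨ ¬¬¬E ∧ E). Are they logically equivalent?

E1: A ∧ ((¬E ∨ A) ∧ ¬E ∨ (¬E ∨ A) ∧ E) ∧ ¬E
    = A ∧ (¬E ∨ A) ∧ ¬E   [distribution]
    = A ∧ ¬E   [absorption]
E2: ¬¬A ∧ ¬(E ∨ ¬¬¬E ∧ E)
    = A ∧ ¬(E ∨ ¬¬¬E ∧ E)   [double negation]
    = A ∧ ¬(E ∨ ¬E ∧ E)   [double negation]
    = A ∧ ¬E   [complement / identity]
Both reduce to A ∧ ¬E, so they are equivalent.

Yes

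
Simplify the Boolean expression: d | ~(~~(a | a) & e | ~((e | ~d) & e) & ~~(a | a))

d | ~(~~(a | a) & e | ~((e | ~d) & e) & ~~(a | a))
= d | ~(~~(a | a) & e | ~e & ~~(a | a))   [absorption]
= d | ~~~(a | a)   [distribution]
= d | ~~~a   [idempotence]
= d | ~a   [double negation]

d | ~a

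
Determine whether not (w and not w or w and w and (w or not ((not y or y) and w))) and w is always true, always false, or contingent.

always false

not (w and not w or w and w and (w or not ((not y or y) and w))) and w
= not (w and not w or w and w and (w or not w)) and w   (complement / identity)
= not (w and not w or w and w) and w   (complement / identity)
= not w and w   (distribution)
= False   (complement)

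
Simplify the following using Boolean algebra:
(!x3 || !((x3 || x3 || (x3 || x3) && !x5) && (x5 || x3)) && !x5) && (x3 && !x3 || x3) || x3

(!x3 || !((x3 || x3 || (x3 || x3) && !x5) && (x5 || x3)) && !x5) && (x3 && !x3 || x3) || x3
= (!x3 || !((x3 || x3) && (x5 || x3)) && !x5) && (x3 && !x3 || x3) || x3   — absorption
= (!x3 || !(x3 && x5 || x3) && !x5) && (x3 && !x3 || x3) || x3   — distribution
= (!x3 || !(x3 && x5 || x3) && !x5) && x3 || x3   — complement / identity
= (!x3 || !x3 && !x5) && x3 || x3   — absorption
= !x3 && x3 || x3   — absorption
= x3   — complement / identity

x3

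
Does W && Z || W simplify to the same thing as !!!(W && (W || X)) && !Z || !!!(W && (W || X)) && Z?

No

E1: W && Z || W
    = W   — absorption
E2: !!!(W && (W || X)) && !Z || !!!(W && (W || X)) && Z
    = !!!(W && (W || X))   — distribution
    = !!!W   — absorption
    = !W   — double negation
These differ: at W=1, X=0, Z=0, E1 = 1 but E2 = 0.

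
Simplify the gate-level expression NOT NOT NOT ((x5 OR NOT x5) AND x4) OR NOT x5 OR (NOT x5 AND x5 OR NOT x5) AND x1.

NOT x4 OR NOT x5

NOT NOT NOT ((x5 OR NOT x5) AND x4) OR NOT x5 OR (NOT x5 AND x5 OR NOT x5) AND x1
= NOT NOT NOT ((x5 OR NOT x5) AND x4) OR NOT x5 OR NOT x5 AND x1   — complement / identity
= NOT ((x5 OR NOT x5) AND x4) OR NOT x5 OR NOT x5 AND x1   — double negation
= NOT ((x5 OR NOT x5) AND x4) OR NOT x5   — absorption
= NOT x4 OR NOT x5   — complement / identity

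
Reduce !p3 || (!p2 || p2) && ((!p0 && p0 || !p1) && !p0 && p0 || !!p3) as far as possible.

!p3 || (!p2 || p2) && ((!p0 && p0 || !p1) && !p0 && p0 || !!p3)
= !p3 || (!p2 || p2) && (!p0 && p0 || !!p3)   — absorption
= !p3 || (!p2 || p2) && !!p3   — complement / identity
= !p3 || !!p3   — complement / identity
= !p3 || p3   — double negation
= true   — complement

true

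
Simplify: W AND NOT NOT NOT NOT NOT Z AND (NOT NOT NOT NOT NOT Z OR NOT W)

W AND NOT NOT NOT NOT NOT Z AND (NOT NOT NOT NOT NOT Z OR NOT W)
= W AND NOT NOT NOT NOT NOT Z   (absorption)
= W AND NOT NOT NOT Z   (double negation)
= W AND NOT Z   (double negation)

W AND NOT Z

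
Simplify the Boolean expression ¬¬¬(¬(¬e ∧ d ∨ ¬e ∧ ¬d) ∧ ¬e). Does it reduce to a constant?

¬¬¬(¬(¬e ∧ d ∨ ¬e ∧ ¬d) ∧ ¬e)
= ¬¬(¬e ∧ d ∨ ¬e ∧ ¬d ∨ e)   [De Morgan]
= ¬e ∧ d ∨ ¬e ∧ ¬d ∨ e   [double negation]
= ¬e ∨ e   [distribution]
= True   [complement]

True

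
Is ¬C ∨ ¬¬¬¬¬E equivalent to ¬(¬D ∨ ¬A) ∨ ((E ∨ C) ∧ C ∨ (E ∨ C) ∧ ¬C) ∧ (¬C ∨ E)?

E1: ¬C ∨ ¬¬¬¬¬E
    = ¬C ∨ ¬¬¬E   (double negation)
    = ¬C ∨ ¬E   (double negation)
E2: ¬(¬D ∨ ¬A) ∨ ((E ∨ C) ∧ C ∨ (E ∨ C) ∧ ¬C) ∧ (¬C ∨ E)
    = ¬(¬D ∨ ¬A) ∨ (E ∨ C) ∧ (¬C ∨ E)   (distribution)
    = ¬(¬D ∨ ¬A) ∨ C ∧ ¬C ∨ E   (distribution)
    = D ∧ A ∨ C ∧ ¬C ∨ E   (De Morgan)
    = D ∧ A ∨ E   (complement / identity)
These differ: at A=0, C=0, D=1, E=0, E1 = 1 but E2 = 0.

No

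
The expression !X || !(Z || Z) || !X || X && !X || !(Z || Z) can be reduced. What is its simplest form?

!X || !(Z || Z) || !X || X && !X || !(Z || Z)
= !X || !(Z || Z) || !X || !(Z || Z)   (complement / identity)
= !X || !(Z || Z)   (idempotence)
= !X || !Z   (idempotence)

!X || !Z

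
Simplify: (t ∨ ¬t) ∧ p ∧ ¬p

(t ∨ ¬t) ∧ p ∧ ¬p
= p ∧ ¬p   (complement / identity)
= False   (complement)

False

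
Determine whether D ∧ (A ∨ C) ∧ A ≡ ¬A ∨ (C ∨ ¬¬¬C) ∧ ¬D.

No

E1: D ∧ (A ∨ C) ∧ A
    = D ∧ A   (absorption)
E2: ¬A ∨ (C ∨ ¬¬¬C) ∧ ¬D
    = ¬A ∨ (C ∨ ¬C) ∧ ¬D   (double negation)
    = ¬A ∨ ¬D   (complement / identity)
These differ: at A=0, C=0, D=0, E1 = 0 but E2 = 1.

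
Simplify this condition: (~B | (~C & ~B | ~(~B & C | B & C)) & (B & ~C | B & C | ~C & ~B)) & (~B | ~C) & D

(~B | (~C & ~B | ~(~B & C | B & C)) & (B & ~C | B & C | ~C & ~B)) & (~B | ~C) & D
= (~B | ~(~B & C | B & C) & (B & ~C | B & C) | ~C & ~B) & (~B | ~C) & D   (distribution)
= (~B | ~C & (B & ~C | B & C) | ~C & ~B) & (~B | ~C) & D   (distribution)
= (~B | ~C & B | ~C & ~B) & (~B | ~C) & D   (distribution)
= (~B | ~C) & (~B | ~C) & D   (distribution)
= (~B | ~C) & D   (idempotence)

(~B | ~C) & D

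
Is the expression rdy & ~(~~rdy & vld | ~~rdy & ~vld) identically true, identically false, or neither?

rdy & ~(~~rdy & vld | ~~rdy & ~vld)
= rdy & ~~~rdy   (distribution)
= rdy & ~rdy   (double negation)
= 0   (complement)

identically false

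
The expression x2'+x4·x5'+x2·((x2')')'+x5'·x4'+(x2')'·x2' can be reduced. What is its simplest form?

x2'+x4·x5'+x2·((x2')')'+x5'·x4'+(x2')'·x2'
= x2'+x4·x5'+x2·x2'+x5'·x4'+(x2')'·x2'
= x2'+x4·x5'+x2·x2'+x5'·x4'+x2·x2'
= x2'+x4·x5'+x5'·x4'+x2·x2'
= x2'+x4·x5'+x5'·x4'
= x2'+x5'

x2'+x5'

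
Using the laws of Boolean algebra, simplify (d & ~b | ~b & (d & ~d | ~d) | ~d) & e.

(~b | ~d) & e

(d & ~b | ~b & (d & ~d | ~d) | ~d) & e
= (d & ~b | ~b & ~d | ~d) & e   [complement / identity]
= (~b | ~d) & e   [distribution]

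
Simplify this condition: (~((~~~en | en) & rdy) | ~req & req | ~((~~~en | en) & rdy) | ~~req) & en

(~rdy | req) & en

(~((~~~en | en) & rdy) | ~req & req | ~((~~~en | en) & rdy) | ~~req) & en
= (~((~~~en | en) & rdy) | ~((~~~en | en) & rdy) | ~~req) & en   (complement / identity)
= (~((~~~en | en) & rdy) | ~~req) & en   (idempotence)
= (~((~en | en) & rdy) | ~~req) & en   (double negation)
= (~rdy | ~~req) & en   (complement / identity)
= (~rdy | req) & en   (double negation)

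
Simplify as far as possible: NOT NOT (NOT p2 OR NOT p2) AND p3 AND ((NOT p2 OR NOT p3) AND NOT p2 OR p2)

NOT p2 AND p3

NOT NOT (NOT p2 OR NOT p2) AND p3 AND ((NOT p2 OR NOT p3) AND NOT p2 OR p2)
= NOT (p2 AND p2) AND p3 AND ((NOT p2 OR NOT p3) AND NOT p2 OR p2)
= NOT (p2 AND p2) AND p3 AND (NOT p2 OR p2)
= NOT (p2 AND p2) AND p3
= NOT p2 AND p3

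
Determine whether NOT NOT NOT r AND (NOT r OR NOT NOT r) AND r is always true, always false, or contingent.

NOT NOT NOT r AND (NOT r OR NOT NOT r) AND r
= NOT r AND (NOT r OR NOT NOT r) AND r
= NOT r AND (NOT r OR r) AND r
= NOT r AND r
= FALSE

always false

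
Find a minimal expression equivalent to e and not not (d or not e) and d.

e and d

e and not not (d or not e) and d
= e and (d or not e) and d   — double negation
= e and d   — absorption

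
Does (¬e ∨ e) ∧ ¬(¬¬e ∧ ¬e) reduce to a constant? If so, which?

(¬e ∨ e) ∧ ¬(¬¬e ∧ ¬e)
= (¬e ∨ e) ∧ (¬e ∨ e)   [De Morgan]
= ¬e ∨ e   [complement / identity]
= True   [complement]

yes, True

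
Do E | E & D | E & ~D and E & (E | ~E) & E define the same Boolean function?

Yes

E1: E | E & D | E & ~D
    = E | E   — distribution
    = E   — idempotence
E2: E & (E | ~E) & E
    = E & E   — complement / identity
    = E   — idempotence
Both reduce to E, so they are equivalent.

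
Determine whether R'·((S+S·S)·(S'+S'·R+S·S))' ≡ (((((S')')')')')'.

E1: R'·((S+S·S)·(S'+S'·R+S·S))'
    = R'·((S+S·S)·(S'+S·S))'
    = R'·(S·S+S·S')'
    = R'·S'
E2: (((((S')')')')')'
    = (((S')')')'
    = (S')'
    = S
These differ: at R=0, S=1, E1 = 0 but E2 = 1.

No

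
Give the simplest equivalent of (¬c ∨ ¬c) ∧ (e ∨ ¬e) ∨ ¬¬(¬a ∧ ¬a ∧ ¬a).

(¬c ∨ ¬c) ∧ (e ∨ ¬e) ∨ ¬¬(¬a ∧ ¬a ∧ ¬a)
= (¬c ∨ ¬c) ∧ (e ∨ ¬e) ∨ ¬¬(¬a ∧ ¬a)   [idempotence]
= (¬c ∨ ¬c) ∧ (e ∨ ¬e) ∨ ¬¬¬a   [idempotence]
= ¬c ∨ ¬c ∨ ¬¬¬a   [complement / identity]
= ¬c ∨ ¬c ∨ ¬a   [double negation]
= ¬c ∨ ¬a   [idempotence]

¬c ∨ ¬a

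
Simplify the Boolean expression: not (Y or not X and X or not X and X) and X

not (Y or not X and X or not X and X) and X
= not (Y or not X and X) and X   [complement / identity]
= not Y and X   [complement / identity]

not Y and X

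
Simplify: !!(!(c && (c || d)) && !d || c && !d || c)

!!(!(c && (c || d)) && !d || c && !d || c)
= !!(!c && !d || c && !d || c)   — absorption
= !!(!d || c)   — distribution
= !d || c   — double negation

!d || c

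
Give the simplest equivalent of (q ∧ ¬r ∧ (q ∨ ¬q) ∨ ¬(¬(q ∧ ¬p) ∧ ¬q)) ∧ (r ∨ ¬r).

q

(q ∧ ¬r ∧ (q ∨ ¬q) ∨ ¬(¬(q ∧ ¬p) ∧ ¬q)) ∧ (r ∨ ¬r)
= (q ∧ ¬r ∧ (q ∨ ¬q) ∨ q ∧ ¬p ∨ q) ∧ (r ∨ ¬r)   (De Morgan)
= (q ∧ ¬r ∧ (q ∨ ¬q) ∨ q) ∧ (r ∨ ¬r)   (absorption)
= q ∧ ¬r ∧ (q ∨ ¬q) ∨ q   (complement / identity)
= q ∧ ¬r ∨ q   (complement / identity)
= q   (absorption)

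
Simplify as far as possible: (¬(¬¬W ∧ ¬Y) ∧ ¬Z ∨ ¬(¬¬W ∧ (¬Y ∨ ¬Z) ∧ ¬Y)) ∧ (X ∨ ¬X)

¬W ∨ Y

(¬(¬¬W ∧ ¬Y) ∧ ¬Z ∨ ¬(¬¬W ∧ (¬Y ∨ ¬Z) ∧ ¬Y)) ∧ (X ∨ ¬X)
= (¬(¬¬W ∧ ¬Y) ∧ ¬Z ∨ ¬(¬¬W ∧ ¬Y)) ∧ (X ∨ ¬X)
= ¬(¬¬W ∧ ¬Y) ∧ (X ∨ ¬X)
= ¬(¬¬W ∧ ¬Y)
= ¬W ∨ Y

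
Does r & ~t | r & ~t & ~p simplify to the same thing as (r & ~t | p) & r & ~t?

Yes

E1: r & ~t | r & ~t & ~p
    = r & ~t
E2: (r & ~t | p) & r & ~t
    = r & ~t
Both reduce to r & ~t, so they are equivalent.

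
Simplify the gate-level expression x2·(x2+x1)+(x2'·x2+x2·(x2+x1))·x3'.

x2

x2·(x2+x1)+(x2'·x2+x2·(x2+x1))·x3'
= x2·(x2+x1)+x2·(x2+x1)·x3'
= x2·(x2+x1)
= x2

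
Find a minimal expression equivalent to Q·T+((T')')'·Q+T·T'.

Q·T+((T')')'·Q+T·T'
= Q·T+((T')')'·Q   [complement / identity]
= Q·T+T'·Q   [double negation]
= Q   [distribution]

Q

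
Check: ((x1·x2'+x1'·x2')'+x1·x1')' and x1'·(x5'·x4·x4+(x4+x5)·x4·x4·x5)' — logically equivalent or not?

No

E1: ((x1·x2'+x1'·x2')'+x1·x1')'
    = ((x2')'+x1·x1')'   [distribution]
    = (x2+x1·x1')'   [double negation]
    = x2'   [complement / identity]
E2: x1'·(x5'·x4·x4+(x4+x5)·x4·x4·x5)'
    = x1'·(x5'·x4·x4+x4·x4·x5)'   [absorption]
    = x1'·(x4·x4)'   [distribution]
    = x1'·x4'   [idempotence]
These differ: at x1=1, x2=0, x4=0, x5=0, E1 = 1 but E2 = 0.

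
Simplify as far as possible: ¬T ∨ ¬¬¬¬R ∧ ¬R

¬T

¬T ∨ ¬¬¬¬R ∧ ¬R
= ¬T ∨ ¬¬R ∧ ¬R
= ¬T ∨ R ∧ ¬R
= ¬T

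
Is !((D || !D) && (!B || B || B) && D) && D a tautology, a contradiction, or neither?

!((D || !D) && (!B || B || B) && D) && D
= !((!B || B || B) && D) && D
= !((!B || B) && D) && D
= !D && D
= false

contradiction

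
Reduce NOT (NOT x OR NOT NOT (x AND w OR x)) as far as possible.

FALSE

NOT (NOT x OR NOT NOT (x AND w OR x))
= x AND NOT (x AND w OR x)   (De Morgan)
= x AND NOT x   (absorption)
= FALSE   (complement)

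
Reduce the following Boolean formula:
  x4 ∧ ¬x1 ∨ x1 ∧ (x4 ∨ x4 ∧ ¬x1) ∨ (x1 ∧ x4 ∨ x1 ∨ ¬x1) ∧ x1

x4 ∨ x1

x4 ∧ ¬x1 ∨ x1 ∧ (x4 ∨ x4 ∧ ¬x1) ∨ (x1 ∧ x4 ∨ x1 ∨ ¬x1) ∧ x1
= x4 ∧ ¬x1 ∨ x1 ∧ (x4 ∨ x4 ∧ ¬x1) ∨ (x1 ∨ ¬x1) ∧ x1   — absorption
= x4 ∧ ¬x1 ∨ x1 ∧ x4 ∨ (x1 ∨ ¬x1) ∧ x1   — absorption
= x4 ∨ (x1 ∨ ¬x1) ∧ x1   — distribution
= x4 ∨ x1   — complement / identity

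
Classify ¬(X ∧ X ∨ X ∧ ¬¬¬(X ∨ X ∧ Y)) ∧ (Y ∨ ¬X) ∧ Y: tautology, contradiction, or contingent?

¬(X ∧ X ∨ X ∧ ¬¬¬(X ∨ X ∧ Y)) ∧ (Y ∨ ¬X) ∧ Y
= ¬(X ∧ X ∨ X ∧ ¬(X ∨ X ∧ Y)) ∧ (Y ∨ ¬X) ∧ Y   — double negation
= ¬(X ∧ X ∨ X ∧ ¬X) ∧ (Y ∨ ¬X) ∧ Y   — absorption
= ¬X ∧ (Y ∨ ¬X) ∧ Y   — distribution
= ¬X ∧ Y   — absorption
This depends on X, Y, so it is not a constant.

contingent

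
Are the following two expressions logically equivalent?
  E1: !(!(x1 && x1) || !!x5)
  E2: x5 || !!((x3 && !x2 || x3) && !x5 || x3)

No

E1: !(!(x1 && x1) || !!x5)
    = !(!x1 || !!x5)   [idempotence]
    = x1 && !x5   [De Morgan]
E2: x5 || !!((x3 && !x2 || x3) && !x5 || x3)
    = x5 || !!(x3 && !x5 || x3)   [absorption]
    = x5 || !!x3   [absorption]
    = x5 || x3   [double negation]
These differ: at x1=0, x2=0, x3=1, x5=1, E1 = 0 but E2 = 1.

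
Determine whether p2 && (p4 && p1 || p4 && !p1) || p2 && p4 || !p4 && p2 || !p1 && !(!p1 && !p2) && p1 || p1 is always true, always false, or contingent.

p2 && (p4 && p1 || p4 && !p1) || p2 && p4 || !p4 && p2 || !p1 && !(!p1 && !p2) && p1 || p1
= p2 && (p4 && p1 || p4 && !p1) || p2 && p4 || !p4 && p2 || !p1 && (p1 || p2) && p1 || p1   (De Morgan)
= p2 && p4 || p2 && p4 || !p4 && p2 || !p1 && (p1 || p2) && p1 || p1   (distribution)
= p2 && p4 || p2 || !p1 && (p1 || p2) && p1 || p1   (distribution)
= p2 || !p1 && (p1 || p2) && p1 || p1   (absorption)
= p2 || !p1 && p1 || p1   (absorption)
= p2 || p1   (complement / identity)
This depends on p1, p2, so it is not a constant.

contingent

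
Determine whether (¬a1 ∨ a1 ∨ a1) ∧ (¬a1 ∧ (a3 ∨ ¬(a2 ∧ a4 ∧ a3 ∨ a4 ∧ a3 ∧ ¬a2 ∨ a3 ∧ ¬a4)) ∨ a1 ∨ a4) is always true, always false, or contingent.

(¬a1 ∨ a1 ∨ a1) ∧ (¬a1 ∧ (a3 ∨ ¬(a2 ∧ a4 ∧ a3 ∨ a4 ∧ a3 ∧ ¬a2 ∨ a3 ∧ ¬a4)) ∨ a1 ∨ a4)
= (¬a1 ∨ a1 ∨ a1) ∧ (¬a1 ∧ (a3 ∨ ¬(a4 ∧ a3 ∨ a3 ∧ ¬a4)) ∨ a1 ∨ a4)
= (¬a1 ∨ a1 ∨ a1) ∧ (¬a1 ∧ (a3 ∨ ¬a3) ∨ a1 ∨ a4)
= (¬a1 ∨ a1 ∨ a1) ∧ (¬a1 ∨ a1 ∨ a4)
= (¬a1 ∨ a1) ∧ (¬a1 ∨ a1 ∨ a4)
= ¬a1 ∨ a1
= True

always true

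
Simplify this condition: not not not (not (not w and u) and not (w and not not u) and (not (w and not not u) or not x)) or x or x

u or x

not not not (not (not w and u) and not (w and not not u) and (not (w and not not u) or not x)) or x or x
= not not not (not (not w and u) and not (w and not not u)) or x or x
= not not (not w and u or w and not not u) or x or x
= not not (not w and u or w and u) or x or x
= not not (not w and u or w and u) or x
= not w and u or w and u or x
= u or x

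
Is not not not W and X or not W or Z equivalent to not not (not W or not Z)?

No

E1: not not not W and X or not W or Z
    = not W and X or not W or Z   [double negation]
    = not W or Z   [absorption]
E2: not not (not W or not Z)
    = not W or not Z   [double negation]
These differ: at W=1, X=0, Z=1, E1 = 1 but E2 = 0.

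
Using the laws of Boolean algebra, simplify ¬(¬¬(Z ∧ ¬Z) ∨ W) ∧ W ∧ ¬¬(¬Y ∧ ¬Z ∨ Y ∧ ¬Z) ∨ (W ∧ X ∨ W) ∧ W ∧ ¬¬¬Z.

¬(¬¬(Z ∧ ¬Z) ∨ W) ∧ W ∧ ¬¬(¬Y ∧ ¬Z ∨ Y ∧ ¬Z) ∨ (W ∧ X ∨ W) ∧ W ∧ ¬¬¬Z
= ¬(Z ∧ ¬Z ∨ W) ∧ W ∧ ¬¬(¬Y ∧ ¬Z ∨ Y ∧ ¬Z) ∨ (W ∧ X ∨ W) ∧ W ∧ ¬¬¬Z   [double negation]
= ¬(Z ∧ ¬Z ∨ W) ∧ W ∧ ¬¬¬Z ∨ (W ∧ X ∨ W) ∧ W ∧ ¬¬¬Z   [distribution]
= ¬(Z ∧ ¬Z ∨ W) ∧ W ∧ ¬¬¬Z ∨ W ∧ W ∧ ¬¬¬Z   [absorption]
= ¬W ∧ W ∧ ¬¬¬Z ∨ W ∧ W ∧ ¬¬¬Z   [complement / identity]
= W ∧ ¬¬¬Z   [distribution]
= W ∧ ¬Z   [double negation]

W ∧ ¬Z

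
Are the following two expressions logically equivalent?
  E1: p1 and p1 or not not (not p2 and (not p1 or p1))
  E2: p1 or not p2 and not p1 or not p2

Yes

E1: p1 and p1 or not not (not p2 and (not p1 or p1))
    = p1 and p1 or not not not p2
    = p1 or not not not p2
    = p1 or not p2
E2: p1 or not p2 and not p1 or not p2
    = p1 or not p2
Both reduce to p1 or not p2, so they are equivalent.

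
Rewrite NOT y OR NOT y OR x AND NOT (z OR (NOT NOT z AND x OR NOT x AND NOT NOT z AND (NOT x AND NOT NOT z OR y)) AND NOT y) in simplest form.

NOT y OR NOT y OR x AND NOT (z OR (NOT NOT z AND x OR NOT x AND NOT NOT z AND (NOT x AND NOT NOT z OR y)) AND NOT y)
= NOT y OR NOT y OR x AND NOT (z OR (NOT NOT z AND x OR NOT x AND NOT NOT z) AND NOT y)
= NOT y OR NOT y OR x AND NOT (z OR NOT NOT z AND NOT y)
= NOT y OR x AND NOT (z OR NOT NOT z AND NOT y)
= NOT y OR x AND NOT (z OR z AND NOT y)
= NOT y OR x AND NOT z

NOT y OR x AND NOT z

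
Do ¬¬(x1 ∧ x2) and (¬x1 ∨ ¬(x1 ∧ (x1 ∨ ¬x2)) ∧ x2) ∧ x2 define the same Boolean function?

E1: ¬¬(x1 ∧ x2)
    = x1 ∧ x2
E2: (¬x1 ∨ ¬(x1 ∧ (x1 ∨ ¬x2)) ∧ x2) ∧ x2
    = (¬x1 ∨ ¬x1 ∧ x2) ∧ x2
    = ¬x1 ∧ x2
These differ: at x1=0, x2=1, E1 = 0 but E2 = 1.

No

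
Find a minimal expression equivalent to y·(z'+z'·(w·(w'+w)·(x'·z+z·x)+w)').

y·(z'+z'·(w·(w'+w)·(x'·z+z·x)+w)')
= y·(z'+z'·(w·(x'·z+z·x)+w)')   [complement / identity]
= y·(z'+z'·(w·z+w)')   [distribution]
= y·(z'+z'·w')   [absorption]
= y·z'   [absorption]

y·z'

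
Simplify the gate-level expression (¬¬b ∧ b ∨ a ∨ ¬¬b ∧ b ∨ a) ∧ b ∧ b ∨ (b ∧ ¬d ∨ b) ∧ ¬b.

(¬¬b ∧ b ∨ a ∨ ¬¬b ∧ b ∨ a) ∧ b ∧ b ∨ (b ∧ ¬d ∨ b) ∧ ¬b
= (¬¬b ∧ b ∨ a) ∧ b ∧ b ∨ (b ∧ ¬d ∨ b) ∧ ¬b   (idempotence)
= (¬¬b ∧ b ∨ a) ∧ b ∧ b ∨ b ∧ ¬b   (absorption)
= (b ∧ b ∨ a) ∧ b ∧ b ∨ b ∧ ¬b   (double negation)
= b ∧ b ∨ b ∧ ¬b   (absorption)
= b   (distribution)

b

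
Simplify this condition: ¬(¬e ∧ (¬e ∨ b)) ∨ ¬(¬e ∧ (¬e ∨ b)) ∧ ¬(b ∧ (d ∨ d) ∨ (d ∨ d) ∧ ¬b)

e

¬(¬e ∧ (¬e ∨ b)) ∨ ¬(¬e ∧ (¬e ∨ b)) ∧ ¬(b ∧ (d ∨ d) ∨ (d ∨ d) ∧ ¬b)
= ¬(¬e ∧ (¬e ∨ b)) ∨ ¬(¬e ∧ (¬e ∨ b)) ∧ ¬(d ∨ d)   [distribution]
= ¬(¬e ∧ (¬e ∨ b)) ∨ ¬(¬e ∧ (¬e ∨ b)) ∧ ¬d   [idempotence]
= ¬(¬e ∧ (¬e ∨ b))   [absorption]
= ¬¬e   [absorption]
= e   [double negation]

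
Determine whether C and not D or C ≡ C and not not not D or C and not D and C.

E1: C and not D or C
    = C   (absorption)
E2: C and not not not D or C and not D and C
    = C and not D or C and not D and C   (double negation)
    = C and not D   (absorption)
These differ: at C=1, D=1, E1 = 1 but E2 = 0.

No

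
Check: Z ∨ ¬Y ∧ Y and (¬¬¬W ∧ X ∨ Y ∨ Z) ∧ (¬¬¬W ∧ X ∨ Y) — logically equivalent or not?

E1: Z ∨ ¬Y ∧ Y
    = Z   — complement / identity
E2: (¬¬¬W ∧ X ∨ Y ∨ Z) ∧ (¬¬¬W ∧ X ∨ Y)
    = ¬¬¬W ∧ X ∨ Y   — absorption
    = ¬W ∧ X ∨ Y   — double negation
These differ: at W=0, X=1, Y=0, Z=0, E1 = 0 but E2 = 1.

No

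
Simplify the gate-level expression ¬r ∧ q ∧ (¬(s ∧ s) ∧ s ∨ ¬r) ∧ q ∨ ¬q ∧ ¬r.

¬r ∧ q ∧ (¬(s ∧ s) ∧ s ∨ ¬r) ∧ q ∨ ¬q ∧ ¬r
= ¬r ∧ q ∧ (¬s ∧ s ∨ ¬r) ∧ q ∨ ¬q ∧ ¬r   (idempotence)
= ¬r ∧ q ∧ ¬r ∧ q ∨ ¬q ∧ ¬r   (complement / identity)
= ¬r ∧ q ∨ ¬q ∧ ¬r   (idempotence)
= ¬r   (distribution)

¬r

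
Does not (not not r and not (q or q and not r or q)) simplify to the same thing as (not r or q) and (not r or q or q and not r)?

Yes

E1: not (not not r and not (q or q and not r or q))
    = not r or q or q and not r or q   (De Morgan)
    = not r or q or q   (absorption)
    = not r or q   (idempotence)
E2: (not r or q) and (not r or q or q and not r)
    = (not r or q) and (not r or q)   (absorption)
    = not r or q   (idempotence)
Both reduce to not r or q, so they are equivalent.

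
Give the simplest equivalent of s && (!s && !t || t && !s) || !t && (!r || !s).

s && (!s && !t || t && !s) || !t && (!r || !s)
= s && !s || !t && (!r || !s)   — distribution
= !t && (!r || !s)   — complement / identity

!t && (!r || !s)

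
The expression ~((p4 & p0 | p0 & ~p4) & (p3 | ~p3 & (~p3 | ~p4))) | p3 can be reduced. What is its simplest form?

~p0 | p3

~((p4 & p0 | p0 & ~p4) & (p3 | ~p3 & (~p3 | ~p4))) | p3
= ~(p0 & (p3 | ~p3 & (~p3 | ~p4))) | p3   (distribution)
= ~(p0 & (p3 | ~p3)) | p3   (absorption)
= ~p0 | p3   (complement / identity)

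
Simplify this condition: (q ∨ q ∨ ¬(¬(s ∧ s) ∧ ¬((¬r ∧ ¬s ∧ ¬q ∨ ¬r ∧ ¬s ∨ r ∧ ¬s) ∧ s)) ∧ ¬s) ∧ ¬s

(q ∨ q ∨ ¬(¬(s ∧ s) ∧ ¬((¬r ∧ ¬s ∧ ¬q ∨ ¬r ∧ ¬s ∨ r ∧ ¬s) ∧ s)) ∧ ¬s) ∧ ¬s
= (q ∨ q ∨ ¬(¬(s ∧ s) ∧ ¬((¬r ∧ ¬s ∨ r ∧ ¬s) ∧ s)) ∧ ¬s) ∧ ¬s
= (q ∨ q ∨ (s ∧ s ∨ (¬r ∧ ¬s ∨ r ∧ ¬s) ∧ s) ∧ ¬s) ∧ ¬s
= (q ∨ q ∨ (s ∧ s ∨ ¬s ∧ s) ∧ ¬s) ∧ ¬s
= (q ∨ q ∨ s ∧ ¬s) ∧ ¬s
= (q ∨ q) ∧ ¬s
= q ∧ ¬s

q ∧ ¬s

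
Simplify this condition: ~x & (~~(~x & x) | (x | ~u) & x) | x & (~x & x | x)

~x & (~~(~x & x) | (x | ~u) & x) | x & (~x & x | x)
= ~x & (~~(~x & x) | x) | x & (~x & x | x)   [absorption]
= ~x & (~x & x | x) | x & (~x & x | x)   [double negation]
= ~x & x | x   [distribution]
= x   [complement / identity]

x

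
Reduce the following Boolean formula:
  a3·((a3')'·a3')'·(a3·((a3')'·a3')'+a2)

a3·((a3')'·a3')'·(a3·((a3')'·a3')'+a2)
= a3·((a3')'·a3')'   [absorption]
= a3·(a3'+a3)   [De Morgan]
= a3   [complement / identity]

a3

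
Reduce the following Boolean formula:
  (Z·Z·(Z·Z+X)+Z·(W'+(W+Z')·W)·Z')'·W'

Z'·W'

(Z·Z·(Z·Z+X)+Z·(W'+(W+Z')·W)·Z')'·W'
= (Z·Z·(Z·Z+X)+Z·(W'+W)·Z')'·W'   — absorption
= (Z·Z+Z·(W'+W)·Z')'·W'   — absorption
= (Z·Z+Z·Z')'·W'   — complement / identity
= Z'·W'   — distribution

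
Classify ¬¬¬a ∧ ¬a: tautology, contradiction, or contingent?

contingent

¬¬¬a ∧ ¬a
= ¬a ∧ ¬a
= ¬a
This depends on a, so it is not a constant.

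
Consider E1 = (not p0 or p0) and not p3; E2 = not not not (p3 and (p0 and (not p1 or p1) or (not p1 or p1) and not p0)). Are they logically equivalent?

E1: (not p0 or p0) and not p3
    = not p3   [complement / identity]
E2: not not not (p3 and (p0 and (not p1 or p1) or (not p1 or p1) and not p0))
    = not (p3 and (p0 and (not p1 or p1) or (not p1 or p1) and not p0))   [double negation]
    = not (p3 and (not p1 or p1))   [distribution]
    = not p3   [complement / identity]
Both reduce to not p3, so they are equivalent.

Yes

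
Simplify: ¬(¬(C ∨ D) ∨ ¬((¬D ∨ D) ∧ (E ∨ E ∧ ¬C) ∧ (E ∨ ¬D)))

(C ∨ D) ∧ E

¬(¬(C ∨ D) ∨ ¬((¬D ∨ D) ∧ (E ∨ E ∧ ¬C) ∧ (E ∨ ¬D)))
= ¬(¬(C ∨ D) ∨ ¬((¬D ∨ D) ∧ E ∧ (E ∨ ¬D)))
= ¬(¬(C ∨ D) ∨ ¬(E ∧ (E ∨ ¬D)))
= (C ∨ D) ∧ E ∧ (E ∨ ¬D)
= (C ∨ D) ∧ E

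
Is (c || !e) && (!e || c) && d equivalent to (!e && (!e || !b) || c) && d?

E1: (c || !e) && (!e || c) && d
    = (!e || c && c) && d   [distribution]
    = (!e || c) && d   [idempotence]
E2: (!e && (!e || !b) || c) && d
    = (!e || c) && d   [absorption]
Both reduce to (!e || c) && d, so they are equivalent.

Yes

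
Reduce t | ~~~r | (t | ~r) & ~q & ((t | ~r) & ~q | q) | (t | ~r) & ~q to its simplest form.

t | ~r

t | ~~~r | (t | ~r) & ~q & ((t | ~r) & ~q | q) | (t | ~r) & ~q
= t | ~r | (t | ~r) & ~q & ((t | ~r) & ~q | q) | (t | ~r) & ~q
= t | ~r | (t | ~r) & ~q | (t | ~r) & ~q
= t | ~r | (t | ~r) & ~q
= t | ~r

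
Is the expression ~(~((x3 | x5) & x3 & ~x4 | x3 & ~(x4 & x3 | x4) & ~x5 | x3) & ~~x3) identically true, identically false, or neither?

~(~((x3 | x5) & x3 & ~x4 | x3 & ~(x4 & x3 | x4) & ~x5 | x3) & ~~x3)
= ~(~(x3 & ~x4 | x3 & ~(x4 & x3 | x4) & ~x5 | x3) & ~~x3)
= ~(~(x3 & ~x4 | x3 & ~x4 & ~x5 | x3) & ~~x3)
= x3 & ~x4 | x3 & ~x4 & ~x5 | x3 | ~x3
= x3 & ~x4 | x3 | ~x3
= x3 | ~x3
= 1

identically true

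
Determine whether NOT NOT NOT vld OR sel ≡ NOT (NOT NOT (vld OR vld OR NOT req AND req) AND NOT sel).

E1: NOT NOT NOT vld OR sel
    = NOT vld OR sel   (double negation)
E2: NOT (NOT NOT (vld OR vld OR NOT req AND req) AND NOT sel)
    = NOT (vld OR vld OR NOT req AND req) OR sel   (De Morgan)
    = NOT (vld OR vld) OR sel   (complement / identity)
    = NOT vld OR sel   (idempotence)
Both reduce to NOT vld OR sel, so they are equivalent.

Yes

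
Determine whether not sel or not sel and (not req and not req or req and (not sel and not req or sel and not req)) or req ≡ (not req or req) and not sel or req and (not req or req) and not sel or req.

E1: not sel or not sel and (not req and not req or req and (not sel and not req or sel and not req)) or req
    = not sel or not sel and (not req and not req or req and not req) or req   [distribution]
    = not sel or not sel and not req or req   [distribution]
    = not sel or req   [absorption]
E2: (not req or req) and not sel or req and (not req or req) and not sel or req
    = (not req or req) and not sel or req and not sel or req   [complement / identity]
    = (not req or req) and not sel or req   [absorption]
    = not sel or req   [complement / identity]
Both reduce to not sel or req, so they are equivalent.

Yes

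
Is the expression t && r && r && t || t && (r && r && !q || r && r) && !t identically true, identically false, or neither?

t && r && r && t || t && (r && r && !q || r && r) && !t
= t && r && r && t || t && r && r && !t   (absorption)
= t && r && r   (distribution)
= t && r   (idempotence)
This depends on r, t, so it is not a constant.

neither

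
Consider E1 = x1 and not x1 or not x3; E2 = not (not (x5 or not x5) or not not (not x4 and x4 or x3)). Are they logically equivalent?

Yes

E1: x1 and not x1 or not x3
    = not x3   (complement / identity)
E2: not (not (x5 or not x5) or not not (not x4 and x4 or x3))
    = (x5 or not x5) and not (not x4 and x4 or x3)   (De Morgan)
    = (x5 or not x5) and not x3   (complement / identity)
    = not x3   (complement / identity)
Both reduce to not x3, so they are equivalent.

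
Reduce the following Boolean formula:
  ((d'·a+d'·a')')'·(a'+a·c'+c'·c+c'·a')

((d'·a+d'·a')')'·(a'+a·c'+c'·c+c'·a')
= ((d'·a+d'·a')')'·(a'+a·c'+c'·a')
= ((d'·a+d'·a')')'·(a'+c')
= ((d')')'·(a'+c')
= d'·(a'+c')

d'·(a'+c')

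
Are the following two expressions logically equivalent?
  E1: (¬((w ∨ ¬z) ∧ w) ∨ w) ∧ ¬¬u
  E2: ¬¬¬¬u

Yes

E1: (¬((w ∨ ¬z) ∧ w) ∨ w) ∧ ¬¬u
    = (¬((w ∨ ¬z) ∧ w) ∨ w) ∧ u
    = (¬w ∨ w) ∧ u
    = u
E2: ¬¬¬¬u
    = ¬¬u
    = u
Both reduce to u, so they are equivalent.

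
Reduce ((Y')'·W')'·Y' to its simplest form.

((Y')'·W')'·Y'
= (Y'+W)·Y'   — De Morgan
= Y'   — absorption

Y'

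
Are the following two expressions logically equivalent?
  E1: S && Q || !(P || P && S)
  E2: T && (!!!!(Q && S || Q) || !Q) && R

E1: S && Q || !(P || P && S)
    = S && Q || !P
E2: T && (!!!!(Q && S || Q) || !Q) && R
    = T && (!!(Q && S || Q) || !Q) && R
    = T && (!!Q || !Q) && R
    = T && (Q || !Q) && R
    = T && R
These differ: at P=0, Q=1, R=0, S=0, T=0, E1 = 1 but E2 = 0.

No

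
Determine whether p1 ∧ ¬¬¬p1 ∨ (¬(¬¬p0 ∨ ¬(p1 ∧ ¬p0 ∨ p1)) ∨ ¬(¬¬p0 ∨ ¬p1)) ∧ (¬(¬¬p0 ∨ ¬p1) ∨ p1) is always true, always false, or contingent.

p1 ∧ ¬¬¬p1 ∨ (¬(¬¬p0 ∨ ¬(p1 ∧ ¬p0 ∨ p1)) ∨ ¬(¬¬p0 ∨ ¬p1)) ∧ (¬(¬¬p0 ∨ ¬p1) ∨ p1)
= p1 ∧ ¬¬¬p1 ∨ (¬(¬¬p0 ∨ ¬p1) ∨ ¬(¬¬p0 ∨ ¬p1)) ∧ (¬(¬¬p0 ∨ ¬p1) ∨ p1)   — absorption
= p1 ∧ ¬¬¬p1 ∨ ¬(¬¬p0 ∨ ¬p1) ∨ ¬(¬¬p0 ∨ ¬p1) ∧ p1   — distribution
= p1 ∧ ¬p1 ∨ ¬(¬¬p0 ∨ ¬p1) ∨ ¬(¬¬p0 ∨ ¬p1) ∧ p1   — double negation
= p1 ∧ ¬p1 ∨ ¬(¬¬p0 ∨ ¬p1)   — absorption
= ¬(¬¬p0 ∨ ¬p1)   — complement / identity
= ¬p0 ∧ p1   — De Morgan
This depends on p0, p1, so it is not a constant.

contingent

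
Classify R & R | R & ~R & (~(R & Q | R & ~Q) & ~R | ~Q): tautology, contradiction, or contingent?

contingent

R & R | R & ~R & (~(R & Q | R & ~Q) & ~R | ~Q)
= R & R | R & ~R & (~R & ~R | ~Q)   (distribution)
= R & R | R & ~R & (~R | ~Q)   (idempotence)
= R & R | R & ~R   (absorption)
= R   (distribution)
This depends on R, so it is not a constant.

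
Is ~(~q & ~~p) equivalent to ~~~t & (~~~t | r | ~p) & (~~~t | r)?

No

E1: ~(~q & ~~p)
    = q | ~p   [De Morgan]
E2: ~~~t & (~~~t | r | ~p) & (~~~t | r)
    = ~~~t & (~~~t | r)   [absorption]
    = ~~~t   [absorption]
    = ~t   [double negation]
These differ: at p=0, q=0, r=0, t=1, E1 = 1 but E2 = 0.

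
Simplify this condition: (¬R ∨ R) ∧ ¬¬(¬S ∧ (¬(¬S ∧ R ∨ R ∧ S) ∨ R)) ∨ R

(¬R ∨ R) ∧ ¬¬(¬S ∧ (¬(¬S ∧ R ∨ R ∧ S) ∨ R)) ∨ R
= ¬¬(¬S ∧ (¬(¬S ∧ R ∨ R ∧ S) ∨ R)) ∨ R   (complement / identity)
= ¬¬(¬S ∧ (¬R ∨ R)) ∨ R   (distribution)
= ¬¬¬S ∨ R   (complement / identity)
= ¬S ∨ R   (double negation)

¬S ∨ R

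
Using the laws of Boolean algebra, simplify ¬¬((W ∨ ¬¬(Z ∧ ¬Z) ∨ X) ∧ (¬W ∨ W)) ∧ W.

W

¬¬((W ∨ ¬¬(Z ∧ ¬Z) ∨ X) ∧ (¬W ∨ W)) ∧ W
= ¬¬(W ∨ ¬¬(Z ∧ ¬Z) ∨ X) ∧ W   (complement / identity)
= (W ∨ ¬¬(Z ∧ ¬Z) ∨ X) ∧ W   (double negation)
= (W ∨ Z ∧ ¬Z ∨ X) ∧ W   (double negation)
= (W ∨ X) ∧ W   (complement / identity)
= W   (absorption)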